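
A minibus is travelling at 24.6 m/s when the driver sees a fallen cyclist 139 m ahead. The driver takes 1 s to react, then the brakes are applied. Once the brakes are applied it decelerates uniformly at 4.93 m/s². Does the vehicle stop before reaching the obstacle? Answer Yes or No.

Yes

Reaction distance = 24.6000 × 1 = 24.600 m.
Braking distance = v²/(2a) = 605.160 / 9.860 = 61.375 m.
Total stopping distance = 24.600 + 61.375 = 85.975 m, vs 139 m available — it stops with 139 − 85.975 = 53.025 m to spare.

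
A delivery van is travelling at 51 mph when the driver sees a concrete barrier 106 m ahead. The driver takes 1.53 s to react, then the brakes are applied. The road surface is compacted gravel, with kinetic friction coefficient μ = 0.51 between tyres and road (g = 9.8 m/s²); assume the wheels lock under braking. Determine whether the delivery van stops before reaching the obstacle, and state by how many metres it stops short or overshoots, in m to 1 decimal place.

51 mph × 0.44704 = 22.7990 m/s.
a = μg = 0.51 × 9.8 = 4.998 m/s².
Reaction distance = 22.7990 × 1.53 = 34.882 m.
Braking distance = v²/(2a) = 519.794 / 9.996 = 52.000 m.
Total stopping distance = 34.882 + 52.000 = 86.882 m, vs 106 m available — it stops with 106 − 86.882 = 19.118 m to spare.

Yes — it stops 19.1 m short of the obstacle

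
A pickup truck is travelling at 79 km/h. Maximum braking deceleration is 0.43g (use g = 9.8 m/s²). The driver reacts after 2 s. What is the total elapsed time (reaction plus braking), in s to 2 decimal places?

Total time ≈ 7.21 s

79 km/h ÷ 3.6 = 21.9444 m/s.
a = 0.43 × 9.8 = 4.214 m/s².
Braking time = v/a = 21.9444 / 4.214 = 5.207 s.
Total = 2 + 5.207 = 7.207 s.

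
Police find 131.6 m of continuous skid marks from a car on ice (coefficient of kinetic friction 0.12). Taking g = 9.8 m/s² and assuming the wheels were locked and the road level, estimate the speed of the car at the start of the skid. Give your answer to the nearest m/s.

Initial speed ≈ 18 m/s

Deceleration a = μg = 0.12 × 9.8 = 1.176 m/s².
v = √(2a·d) = √(2 × 1.176 × 131.6) = √309.523 = 17.5933 m/s.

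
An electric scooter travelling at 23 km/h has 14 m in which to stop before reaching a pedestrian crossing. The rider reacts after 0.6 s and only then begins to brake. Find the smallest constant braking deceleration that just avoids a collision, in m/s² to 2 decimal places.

Required deceleration ≈ 2.01 m/s²

23 km/h ÷ 3.6 = 6.3889 m/s.
Distance covered during reaction = 6.3889 × 0.6 = 3.833 m.
Distance available for braking: 14 − 3.833 = 10.167 m.
v² = 2a·d ⇒ a = v²/(2d) = 6.3889² / (2 × 10.167) = 40.818 / 20.334 = 2.0074 m/s².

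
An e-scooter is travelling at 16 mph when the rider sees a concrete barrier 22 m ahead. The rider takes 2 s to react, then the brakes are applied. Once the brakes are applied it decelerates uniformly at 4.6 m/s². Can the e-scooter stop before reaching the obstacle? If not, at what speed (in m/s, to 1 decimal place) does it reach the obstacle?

16 mph × 0.44704 = 7.1526 m/s.
Reaction distance = 7.1526 × 2 = 14.305 m.
Braking distance = v²/(2a) = 51.160 / 9.200 = 5.561 m.
Total stopping distance = 14.305 + 5.561 = 19.866 m, vs 22 m available — it stops with 22 − 19.866 = 2.134 m to spare.

Yes — it stops about 2.1 m short of the obstacle, so it never reaches it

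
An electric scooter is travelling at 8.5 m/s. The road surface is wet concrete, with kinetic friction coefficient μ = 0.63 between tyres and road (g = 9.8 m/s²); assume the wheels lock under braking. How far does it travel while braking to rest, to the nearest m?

Braking distance ≈ 6 m

a = μg = 0.63 × 9.8 = 6.174 m/s².
Braking distance = v²/(2a) = 8.5000² / (2 × 6.174) = 72.250 / 12.348 = 5.851 m.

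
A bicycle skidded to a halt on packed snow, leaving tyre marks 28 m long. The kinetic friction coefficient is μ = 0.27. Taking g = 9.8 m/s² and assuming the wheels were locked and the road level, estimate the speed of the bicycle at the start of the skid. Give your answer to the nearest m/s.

Initial speed ≈ 12 m/s

Deceleration a = μg = 0.27 × 9.8 = 2.646 m/s².
v = √(2a·d) = √(2 × 2.646 × 28) = √148.176 = 12.1728 m/s.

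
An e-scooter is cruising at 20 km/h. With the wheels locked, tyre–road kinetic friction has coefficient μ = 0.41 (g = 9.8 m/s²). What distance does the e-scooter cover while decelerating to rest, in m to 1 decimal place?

Braking distance ≈ 3.8 m

20 km/h ÷ 3.6 = 5.5556 m/s.
a = μg = 0.41 × 9.8 = 4.018 m/s².
Braking distance = v²/(2a) = 5.5556² / (2 × 4.018) = 30.865 / 8.036 = 3.841 m.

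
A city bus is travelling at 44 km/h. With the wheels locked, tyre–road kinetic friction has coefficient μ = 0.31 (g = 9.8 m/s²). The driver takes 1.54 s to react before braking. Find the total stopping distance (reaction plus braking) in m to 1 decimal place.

44 km/h ÷ 3.6 = 12.2222 m/s.
a = μg = 0.31 × 9.8 = 3.038 m/s².
Reaction distance = v·t_r = 12.2222 × 1.54 = 18.822 m.
Braking distance = v²/(2a) = 12.2222² / (2 × 3.038) = 149.382 / 6.076 = 24.586 m.
Total = 18.822 + 24.586 = 43.408 m.

Total stopping distance ≈ 43.4 m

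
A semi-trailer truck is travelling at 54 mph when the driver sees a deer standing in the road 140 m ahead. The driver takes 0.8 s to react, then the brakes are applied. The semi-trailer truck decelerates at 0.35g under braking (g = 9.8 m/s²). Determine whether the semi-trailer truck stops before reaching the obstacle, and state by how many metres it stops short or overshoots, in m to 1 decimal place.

Yes — it stops 35.7 m short of the obstacle

54 mph × 0.44704 = 24.1402 m/s.
a = 0.35 × 9.8 = 3.430 m/s².
Reaction distance = 24.1402 × 0.8 = 19.312 m.
Braking distance = v²/(2a) = 582.749 / 6.860 = 84.949 m.
Total stopping distance = 19.312 + 84.949 = 104.261 m, vs 140 m available — it stops with 140 − 104.261 = 35.739 m to spare.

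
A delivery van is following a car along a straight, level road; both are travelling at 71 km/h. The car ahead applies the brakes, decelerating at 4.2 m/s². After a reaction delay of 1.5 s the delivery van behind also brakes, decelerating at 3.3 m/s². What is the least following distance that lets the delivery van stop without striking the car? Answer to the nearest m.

71 km/h ÷ 3.6 = 19.7222 m/s.
Leader travels v²/(2a_L) = 388.965 / 8.400 = 46.305 m before stopping.
Follower covers v·t_r = 19.7222 × 1.5 = 29.583 m while reacting, then v²/(2a_F) = 388.965 / 6.600 = 58.934 m while braking, for a total of 29.583 + 58.934 = 88.517 m.
Since a_F ≤ a_L and the follower starts braking later, the follower is never slower than the leader, so the closest approach is when both have stopped.
Minimum gap = 88.517 − 46.305 = 42.212 m.

Minimum gap ≈ 42 m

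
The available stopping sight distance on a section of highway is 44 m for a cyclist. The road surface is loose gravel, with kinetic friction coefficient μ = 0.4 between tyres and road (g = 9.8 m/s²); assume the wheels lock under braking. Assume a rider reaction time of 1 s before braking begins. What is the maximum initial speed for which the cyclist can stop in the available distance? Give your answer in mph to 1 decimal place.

Maximum speed ≈ 33.7 mph

a = μg = 0.4 × 9.8 = 3.920 m/s².
Stopping distance: v·t_r + v²/(2a) = 44 with t_r = 1 s and a = 3.920 m/s².
So v² + 7.840 v − 344.96 = 0.
Positive root: v = −a·t_r + √((a·t_r)² + 2a·d) = −3.920 + √(15.366 + 344.96) = 15.0623 m/s.
15.0623 m/s ÷ 0.44704 = 33.693 mph.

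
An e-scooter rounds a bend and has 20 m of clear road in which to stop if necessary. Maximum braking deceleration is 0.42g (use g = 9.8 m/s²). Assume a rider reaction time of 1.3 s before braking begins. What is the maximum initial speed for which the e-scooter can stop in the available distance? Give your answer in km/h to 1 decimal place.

a = 0.42 × 9.8 = 4.116 m/s².
Stopping distance: v·t_r + v²/(2a) = 20 with t_r = 1.3 s and a = 4.116 m/s².
So v² + 10.702 v − 164.64 = 0.
Positive root: v = −a·t_r + √((a·t_r)² + 2a·d) = −5.351 + √(28.633 + 164.64) = 8.5513 m/s.
8.5513 m/s × 3.6 = 30.785 km/h.

Maximum speed ≈ 30.8 km/h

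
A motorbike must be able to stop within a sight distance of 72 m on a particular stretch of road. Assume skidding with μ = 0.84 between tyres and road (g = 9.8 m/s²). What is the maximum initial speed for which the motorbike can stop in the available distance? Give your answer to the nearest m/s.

Maximum speed ≈ 34 m/s

a = μg = 0.84 × 9.8 = 8.232 m/s².
v²/(2a) = d ⇒ v = √(2 × 8.232 × 72) = √1185.41 = 34.4298 m/s.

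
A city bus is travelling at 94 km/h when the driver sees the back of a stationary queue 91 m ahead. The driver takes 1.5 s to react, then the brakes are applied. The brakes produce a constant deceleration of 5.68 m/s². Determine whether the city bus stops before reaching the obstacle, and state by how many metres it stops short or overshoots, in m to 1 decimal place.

94 km/h ÷ 3.6 = 26.1111 m/s.
Reaction distance = 26.1111 × 1.5 = 39.167 m.
Braking distance = v²/(2a) = 681.790 / 11.360 = 60.017 m.
Total stopping distance = 39.167 + 60.017 = 99.184 m, vs 91 m available — it cannot stop in time and overshoots by 99.184 − 91 = 8.184 m.

No — it overshoots by 8.2 m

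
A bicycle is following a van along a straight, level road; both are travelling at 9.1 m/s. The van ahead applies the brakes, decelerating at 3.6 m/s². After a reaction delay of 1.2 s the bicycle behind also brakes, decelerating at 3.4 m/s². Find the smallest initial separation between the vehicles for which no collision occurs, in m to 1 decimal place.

Leader travels v²/(2a_L) = 82.810 / 7.200 = 11.501 m before stopping.
Follower covers v·t_r = 9.1000 × 1.2 = 10.920 m while reacting, then v²/(2a_F) = 82.810 / 6.800 = 12.178 m while braking, for a total of 10.920 + 12.178 = 23.098 m.
Since a_F ≤ a_L and the follower starts braking later, the follower is never slower than the leader, so the closest approach is when both have stopped.
Minimum gap = 23.098 − 11.501 = 11.597 m.

Minimum gap ≈ 11.6 m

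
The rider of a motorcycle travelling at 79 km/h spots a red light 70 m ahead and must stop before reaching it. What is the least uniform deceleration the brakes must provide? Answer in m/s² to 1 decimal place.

Required deceleration ≈ 3.4 m/s²

79 km/h ÷ 3.6 = 21.9444 m/s.
v² = 2a·d ⇒ a = v²/(2d) = 21.9444² / (2 × 70.000) = 481.557 / 140.000 = 3.4397 m/s².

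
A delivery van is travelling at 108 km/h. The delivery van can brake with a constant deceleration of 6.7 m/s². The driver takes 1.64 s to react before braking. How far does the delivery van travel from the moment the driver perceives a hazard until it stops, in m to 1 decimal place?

Total stopping distance ≈ 116.4 m

108 km/h ÷ 3.6 = 30.0000 m/s.
Reaction distance = v·t_r = 30.0000 × 1.64 = 49.200 m.
Braking distance = v²/(2a) = 30.0000² / (2 × 6.700) = 900.000 / 13.400 = 67.164 m.
Total = 49.200 + 67.164 = 116.364 m.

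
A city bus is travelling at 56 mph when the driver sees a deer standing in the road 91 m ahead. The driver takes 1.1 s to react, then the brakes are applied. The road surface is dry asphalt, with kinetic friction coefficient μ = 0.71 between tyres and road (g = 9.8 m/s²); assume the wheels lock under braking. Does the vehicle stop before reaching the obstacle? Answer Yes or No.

Yes

56 mph × 0.44704 = 25.0342 m/s.
a = μg = 0.71 × 9.8 = 6.958 m/s².
Reaction distance = 25.0342 × 1.1 = 27.538 m.
Braking distance = v²/(2a) = 626.711 / 13.916 = 45.035 m.
Total stopping distance = 27.538 + 45.035 = 72.573 m, vs 91 m available — it stops with 91 − 72.573 = 18.427 m to spare.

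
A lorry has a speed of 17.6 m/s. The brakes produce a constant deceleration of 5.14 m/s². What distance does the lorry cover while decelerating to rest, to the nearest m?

Braking distance ≈ 30 m

Braking distance = v²/(2a) = 17.6000² / (2 × 5.140) = 309.760 / 10.280 = 30.132 m.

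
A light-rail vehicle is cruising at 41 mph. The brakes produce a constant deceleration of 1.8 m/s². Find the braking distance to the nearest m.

41 mph × 0.44704 = 18.3286 m/s.
Braking distance = v²/(2a) = 18.3286² / (2 × 1.800) = 335.938 / 3.600 = 93.316 m.

Braking distance ≈ 93 m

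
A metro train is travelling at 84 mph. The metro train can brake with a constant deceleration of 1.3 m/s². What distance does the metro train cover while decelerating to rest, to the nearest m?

Braking distance ≈ 542 m

84 mph × 0.44704 = 37.5514 m/s.
Braking distance = v²/(2a) = 37.5514² / (2 × 1.300) = 1410.108 / 2.600 = 542.349 m.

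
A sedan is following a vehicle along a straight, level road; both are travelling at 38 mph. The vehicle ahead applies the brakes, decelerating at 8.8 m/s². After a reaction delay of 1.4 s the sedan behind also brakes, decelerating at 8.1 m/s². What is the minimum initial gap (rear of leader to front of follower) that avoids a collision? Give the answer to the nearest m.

38 mph × 0.44704 = 16.9875 m/s.
Leader travels v²/(2a_L) = 288.575 / 17.600 = 16.396 m before stopping.
Follower covers v·t_r = 16.9875 × 1.4 = 23.782 m while reacting, then v²/(2a_F) = 288.575 / 16.200 = 17.813 m while braking, for a total of 23.782 + 17.813 = 41.595 m.
Since a_F ≤ a_L and the follower starts braking later, the follower is never slower than the leader, so the closest approach is when both have stopped.
Minimum gap = 41.595 − 16.396 = 25.199 m.

Minimum gap ≈ 25 m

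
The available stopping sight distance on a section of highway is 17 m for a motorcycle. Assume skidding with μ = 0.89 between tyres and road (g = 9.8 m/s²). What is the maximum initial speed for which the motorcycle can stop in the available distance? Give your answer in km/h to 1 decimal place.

Maximum speed ≈ 62.0 km/h

a = μg = 0.89 × 9.8 = 8.722 m/s².
v²/(2a) = d ⇒ v = √(2 × 8.722 × 17) = √296.55 = 17.2206 m/s.
17.2206 m/s × 3.6 = 61.994 km/h.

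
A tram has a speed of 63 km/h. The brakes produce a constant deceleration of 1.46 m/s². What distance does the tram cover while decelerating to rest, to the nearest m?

Braking distance ≈ 105 m

63 km/h ÷ 3.6 = 17.5000 m/s.
Braking distance = v²/(2a) = 17.5000² / (2 × 1.460) = 306.250 / 2.920 = 104.880 m.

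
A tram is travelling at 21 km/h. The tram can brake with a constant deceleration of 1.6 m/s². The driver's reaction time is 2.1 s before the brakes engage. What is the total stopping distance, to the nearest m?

21 km/h ÷ 3.6 = 5.8333 m/s.
Reaction distance = v·t_r = 5.8333 × 2.1 = 12.250 m.
Braking distance = v²/(2a) = 5.8333² / (2 × 1.600) = 34.027 / 3.200 = 10.633 m.
Total = 12.250 + 10.633 = 22.883 m.

Total stopping distance ≈ 23 m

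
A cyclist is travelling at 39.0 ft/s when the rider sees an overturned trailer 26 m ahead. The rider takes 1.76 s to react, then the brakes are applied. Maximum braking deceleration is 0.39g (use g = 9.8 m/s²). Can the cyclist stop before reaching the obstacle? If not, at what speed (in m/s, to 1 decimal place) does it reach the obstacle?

No — it strikes the obstacle at 10.1 m/s

39 ft/s × 0.3048 = 11.8872 m/s.
a = 0.39 × 9.8 = 3.822 m/s².
Reaction distance = 11.8872 × 1.76 = 20.921 m.
Braking distance needed to stop: v²/(2a) = 141.306 / 7.644 = 18.486 m, so total needed = 20.921 + 18.486 = 39.407 m > 26 m — it cannot stop.
Distance remaining when braking begins: 26 − 20.921 = 5.079 m.
v² = v₀² − 2a·d = 141.306 − 2 × 3.822 × 5.079 = 102.482 m²/s².
v = √102.482 = 10.123 m/s.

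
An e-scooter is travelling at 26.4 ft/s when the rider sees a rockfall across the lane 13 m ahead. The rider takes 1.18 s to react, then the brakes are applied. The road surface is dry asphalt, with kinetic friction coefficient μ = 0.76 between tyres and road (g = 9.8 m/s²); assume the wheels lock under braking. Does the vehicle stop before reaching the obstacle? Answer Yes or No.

26.4 ft/s × 0.3048 = 8.0467 m/s.
a = μg = 0.76 × 9.8 = 7.448 m/s².
Reaction distance = 8.0467 × 1.18 = 9.495 m.
Braking distance = v²/(2a) = 64.749 / 14.896 = 4.347 m.
Total stopping distance = 9.495 + 4.347 = 13.842 m, vs 13 m available — it cannot stop in time and overshoots by 13.842 − 13 = 0.842 m.

No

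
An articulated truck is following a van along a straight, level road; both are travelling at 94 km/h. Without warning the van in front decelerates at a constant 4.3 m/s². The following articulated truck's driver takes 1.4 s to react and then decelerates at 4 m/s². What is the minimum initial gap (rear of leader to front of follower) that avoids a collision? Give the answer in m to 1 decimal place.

94 km/h ÷ 3.6 = 26.1111 m/s.
Leader travels v²/(2a_L) = 681.790 / 8.600 = 79.278 m before stopping.
Follower covers v·t_r = 26.1111 × 1.4 = 36.556 m while reacting, then v²/(2a_F) = 681.790 / 8.000 = 85.224 m while braking, for a total of 36.556 + 85.224 = 121.780 m.
Since a_F ≤ a_L and the follower starts braking later, the follower is never slower than the leader, so the closest approach is when both have stopped.
Minimum gap = 121.780 − 79.278 = 42.502 m.

Minimum gap ≈ 42.5 m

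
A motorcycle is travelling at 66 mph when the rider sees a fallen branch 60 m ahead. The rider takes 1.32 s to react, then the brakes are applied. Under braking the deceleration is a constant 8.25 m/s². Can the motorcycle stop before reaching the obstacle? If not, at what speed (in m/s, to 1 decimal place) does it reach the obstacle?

66 mph × 0.44704 = 29.5046 m/s.
Reaction distance = 29.5046 × 1.32 = 38.946 m.
Braking distance needed to stop: v²/(2a) = 870.521 / 16.500 = 52.759 m, so total needed = 38.946 + 52.759 = 91.705 m > 60 m — it cannot stop.
Distance remaining when braking begins: 60 − 38.946 = 21.054 m.
v² = v₀² − 2a·d = 870.521 − 2 × 8.250 × 21.054 = 523.130 m²/s².
v = √523.130 = 22.872 m/s.

No — it strikes the obstacle at 22.9 m/s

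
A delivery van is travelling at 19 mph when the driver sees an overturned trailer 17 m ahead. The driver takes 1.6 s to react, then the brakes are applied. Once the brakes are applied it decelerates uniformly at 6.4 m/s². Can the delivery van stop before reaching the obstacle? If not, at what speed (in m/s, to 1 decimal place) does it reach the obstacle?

No — it strikes the obstacle at 5.3 m/s

19 mph × 0.44704 = 8.4938 m/s.
Reaction distance = 8.4938 × 1.6 = 13.590 m.
Braking distance needed to stop: v²/(2a) = 72.145 / 12.800 = 5.636 m, so total needed = 13.590 + 5.636 = 19.226 m > 17 m — it cannot stop.
Distance remaining when braking begins: 17 − 13.590 = 3.410 m.
v² = v₀² − 2a·d = 72.145 − 2 × 6.400 × 3.410 = 28.497 m²/s².
v = √28.497 = 5.338 m/s.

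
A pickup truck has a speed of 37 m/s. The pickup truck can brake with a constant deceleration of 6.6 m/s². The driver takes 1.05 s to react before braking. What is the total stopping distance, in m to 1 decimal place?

Reaction distance = v·t_r = 37.0000 × 1.05 = 38.850 m.
Braking distance = v²/(2a) = 37.0000² / (2 × 6.600) = 1369.000 / 13.200 = 103.712 m.
Total = 38.850 + 103.712 = 142.562 m.

Total stopping distance ≈ 142.6 m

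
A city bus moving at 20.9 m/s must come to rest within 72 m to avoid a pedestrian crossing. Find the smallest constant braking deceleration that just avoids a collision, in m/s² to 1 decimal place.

Required deceleration ≈ 3.0 m/s²

v² = 2a·d ⇒ a = v²/(2d) = 20.9000² / (2 × 72.000) = 436.810 / 144.000 = 3.0334 m/s².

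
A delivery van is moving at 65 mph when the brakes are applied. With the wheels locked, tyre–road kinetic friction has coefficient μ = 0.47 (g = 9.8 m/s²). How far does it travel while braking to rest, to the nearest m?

65 mph × 0.44704 = 29.0576 m/s.
a = μg = 0.47 × 9.8 = 4.606 m/s².
Braking distance = v²/(2a) = 29.0576² / (2 × 4.606) = 844.344 / 9.212 = 91.657 m.

Braking distance ≈ 92 m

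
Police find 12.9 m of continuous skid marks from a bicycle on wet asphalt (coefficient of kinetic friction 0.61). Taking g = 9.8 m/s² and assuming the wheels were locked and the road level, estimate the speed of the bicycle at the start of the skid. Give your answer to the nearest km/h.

Deceleration a = μg = 0.61 × 9.8 = 5.978 m/s².
v = √(2a·d) = √(2 × 5.978 × 12.9) = √154.232 = 12.4190 m/s.
= 12.4190 × 3.6 = 44.708 km/h.

Initial speed ≈ 45 km/h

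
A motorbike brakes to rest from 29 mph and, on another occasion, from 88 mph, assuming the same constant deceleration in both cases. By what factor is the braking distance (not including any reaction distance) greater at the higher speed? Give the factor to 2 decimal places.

Braking distance d = v²/(2a), so with a fixed, d ∝ v².
Factor = (88/29)² = 3.0345² = 9.2082.

Factor ≈ 9.21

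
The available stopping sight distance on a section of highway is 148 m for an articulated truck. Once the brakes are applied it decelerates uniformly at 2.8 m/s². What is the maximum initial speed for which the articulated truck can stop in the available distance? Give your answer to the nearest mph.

Maximum speed ≈ 64 mph

v²/(2a) = d ⇒ v = √(2 × 2.800 × 148) = √828.80 = 28.7889 m/s.
28.7889 m/s ÷ 0.44704 = 64.399 mph.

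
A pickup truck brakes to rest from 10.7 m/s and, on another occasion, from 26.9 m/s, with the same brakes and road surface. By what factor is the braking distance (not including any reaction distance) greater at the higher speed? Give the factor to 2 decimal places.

Factor ≈ 6.32

Braking distance d = v²/(2a), so with a fixed, d ∝ v².
Factor = (26.9/10.7)² = 2.5140² = 6.3202.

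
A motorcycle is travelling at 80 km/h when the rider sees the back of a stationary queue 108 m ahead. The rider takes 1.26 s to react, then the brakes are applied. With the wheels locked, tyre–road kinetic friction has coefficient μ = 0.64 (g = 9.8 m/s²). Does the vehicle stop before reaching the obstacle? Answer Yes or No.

Yes

80 km/h ÷ 3.6 = 22.2222 m/s.
a = μg = 0.64 × 9.8 = 6.272 m/s².
Reaction distance = 22.2222 × 1.26 = 28.000 m.
Braking distance = v²/(2a) = 493.826 / 12.544 = 39.368 m.
Total stopping distance = 28.000 + 39.368 = 67.368 m, vs 108 m available — it stops with 108 − 67.368 = 40.632 m to spare.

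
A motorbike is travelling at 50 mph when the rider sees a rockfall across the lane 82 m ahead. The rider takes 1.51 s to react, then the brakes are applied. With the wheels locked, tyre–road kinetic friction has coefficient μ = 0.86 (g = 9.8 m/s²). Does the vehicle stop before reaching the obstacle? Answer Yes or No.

Yes

50 mph × 0.44704 = 22.3520 m/s.
a = μg = 0.86 × 9.8 = 8.428 m/s².
Reaction distance = 22.3520 × 1.51 = 33.752 m.
Braking distance = v²/(2a) = 499.612 / 16.856 = 29.640 m.
Total stopping distance = 33.752 + 29.640 = 63.392 m, vs 82 m available — it stops with 82 − 63.392 = 18.608 m to spare.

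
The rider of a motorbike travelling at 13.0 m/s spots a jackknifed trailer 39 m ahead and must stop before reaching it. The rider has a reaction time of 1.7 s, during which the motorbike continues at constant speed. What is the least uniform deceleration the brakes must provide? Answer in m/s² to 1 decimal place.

Required deceleration ≈ 5.0 m/s²

Distance covered during reaction = 13.0000 × 1.7 = 22.100 m.
Distance available for braking: 39 − 22.100 = 16.900 m.
v² = 2a·d ⇒ a = v²/(2d) = 13.0000² / (2 × 16.900) = 169.000 / 33.800 = 5.0000 m/s².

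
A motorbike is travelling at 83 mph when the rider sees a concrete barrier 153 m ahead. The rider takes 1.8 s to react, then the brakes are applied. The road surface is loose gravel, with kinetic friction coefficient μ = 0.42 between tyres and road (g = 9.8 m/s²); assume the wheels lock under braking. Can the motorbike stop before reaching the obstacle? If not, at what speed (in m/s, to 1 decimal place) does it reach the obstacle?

No — it strikes the obstacle at 25.8 m/s

83 mph × 0.44704 = 37.1043 m/s.
a = μg = 0.42 × 9.8 = 4.116 m/s².
Reaction distance = 37.1043 × 1.8 = 66.788 m.
Braking distance needed to stop: v²/(2a) = 1376.729 / 8.232 = 167.241 m, so total needed = 66.788 + 167.241 = 234.029 m > 153 m — it cannot stop.
Distance remaining when braking begins: 153 − 66.788 = 86.212 m.
v² = v₀² − 2a·d = 1376.729 − 2 × 4.116 × 86.212 = 667.032 m²/s².
v = √667.032 = 25.827 m/s.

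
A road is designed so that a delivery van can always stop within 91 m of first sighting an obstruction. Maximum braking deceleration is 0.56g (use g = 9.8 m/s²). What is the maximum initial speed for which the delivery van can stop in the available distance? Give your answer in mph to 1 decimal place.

a = 0.56 × 9.8 = 5.488 m/s².
v²/(2a) = d ⇒ v = √(2 × 5.488 × 91) = √998.82 = 31.6041 m/s.
31.6041 m/s ÷ 0.44704 = 70.696 mph.

Maximum speed ≈ 70.7 mph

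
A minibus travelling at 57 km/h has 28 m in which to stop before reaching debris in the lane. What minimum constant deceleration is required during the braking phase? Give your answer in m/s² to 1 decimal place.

57 km/h ÷ 3.6 = 15.8333 m/s.
v² = 2a·d ⇒ a = v²/(2d) = 15.8333² / (2 × 28.000) = 250.693 / 56.000 = 4.4767 m/s².

Required deceleration ≈ 4.5 m/s²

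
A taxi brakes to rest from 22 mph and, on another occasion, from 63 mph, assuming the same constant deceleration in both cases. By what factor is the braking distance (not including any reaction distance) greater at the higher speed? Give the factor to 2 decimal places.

Braking distance d = v²/(2a), so with a fixed, d ∝ v².
Factor = (63/22)² = 2.8636² = 8.2002.

Factor ≈ 8.20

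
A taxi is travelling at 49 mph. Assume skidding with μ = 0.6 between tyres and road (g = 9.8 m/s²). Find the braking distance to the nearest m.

49 mph × 0.44704 = 21.9050 m/s.
a = μg = 0.6 × 9.8 = 5.880 m/s².
Braking distance = v²/(2a) = 21.9050² / (2 × 5.880) = 479.829 / 11.760 = 40.802 m.

Braking distance ≈ 41 m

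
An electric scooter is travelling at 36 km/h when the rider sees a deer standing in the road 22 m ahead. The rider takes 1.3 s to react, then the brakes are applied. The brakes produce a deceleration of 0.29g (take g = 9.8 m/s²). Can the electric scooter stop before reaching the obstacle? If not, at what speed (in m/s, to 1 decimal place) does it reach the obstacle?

No — it strikes the obstacle at 7.0 m/s

36 km/h ÷ 3.6 = 10.0000 m/s.
a = 0.29 × 9.8 = 2.842 m/s².
Reaction distance = 10.0000 × 1.3 = 13.000 m.
Braking distance needed to stop: v²/(2a) = 100.000 / 5.684 = 17.593 m, so total needed = 13.000 + 17.593 = 30.593 m > 22 m — it cannot stop.
Distance remaining when braking begins: 22 − 13.000 = 9.000 m.
v² = v₀² − 2a·d = 100.000 − 2 × 2.842 × 9.000 = 48.844 m²/s².
v = √48.844 = 6.989 m/s.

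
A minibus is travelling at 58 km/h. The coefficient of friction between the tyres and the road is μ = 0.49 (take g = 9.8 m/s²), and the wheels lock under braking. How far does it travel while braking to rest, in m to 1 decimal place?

58 km/h ÷ 3.6 = 16.1111 m/s.
a = μg = 0.49 × 9.8 = 4.802 m/s².
Braking distance = v²/(2a) = 16.1111² / (2 × 4.802) = 259.568 / 9.604 = 27.027 m.

Braking distance ≈ 27.0 m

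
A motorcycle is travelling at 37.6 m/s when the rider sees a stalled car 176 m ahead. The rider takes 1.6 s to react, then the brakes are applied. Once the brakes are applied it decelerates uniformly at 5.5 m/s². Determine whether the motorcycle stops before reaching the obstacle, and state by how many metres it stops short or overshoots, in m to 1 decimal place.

Reaction distance = 37.6000 × 1.6 = 60.160 m.
Braking distance = v²/(2a) = 1413.760 / 11.000 = 128.524 m.
Total stopping distance = 60.160 + 128.524 = 188.684 m, vs 176 m available — it cannot stop in time and overshoots by 188.684 − 176 = 12.684 m.

No — it overshoots by 12.7 m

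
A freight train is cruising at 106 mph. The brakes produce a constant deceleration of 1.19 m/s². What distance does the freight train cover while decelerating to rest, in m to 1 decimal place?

106 mph × 0.44704 = 47.3862 m/s.
Braking distance = v²/(2a) = 47.3862² / (2 × 1.190) = 2245.452 / 2.380 = 943.467 m.

Braking distance ≈ 943.5 m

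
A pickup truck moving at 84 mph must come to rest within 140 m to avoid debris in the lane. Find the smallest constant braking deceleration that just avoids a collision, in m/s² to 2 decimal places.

Required deceleration ≈ 5.04 m/s²

84 mph × 0.44704 = 37.5514 m/s.
v² = 2a·d ⇒ a = v²/(2d) = 37.5514² / (2 × 140.000) = 1410.108 / 280.000 = 5.0361 m/s².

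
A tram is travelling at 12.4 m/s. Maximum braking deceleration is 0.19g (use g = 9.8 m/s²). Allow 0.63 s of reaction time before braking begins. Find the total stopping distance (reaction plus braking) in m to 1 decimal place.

Total stopping distance ≈ 49.1 m

a = 0.19 × 9.8 = 1.862 m/s².
Reaction distance = v·t_r = 12.4000 × 0.63 = 7.812 m.
Braking distance = v²/(2a) = 12.4000² / (2 × 1.862) = 153.760 / 3.724 = 41.289 m.
Total = 7.812 + 41.289 = 49.101 m.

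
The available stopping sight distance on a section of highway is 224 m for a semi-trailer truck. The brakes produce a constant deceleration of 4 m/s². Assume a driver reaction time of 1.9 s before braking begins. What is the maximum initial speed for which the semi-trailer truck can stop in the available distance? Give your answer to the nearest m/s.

Stopping distance: v·t_r + v²/(2a) = 224 with t_r = 1.9 s and a = 4.000 m/s².
So v² + 15.200 v − 1792.00 = 0.
Positive root: v = −a·t_r + √((a·t_r)² + 2a·d) = −7.600 + √(57.760 + 1792.00) = 35.4088 m/s.

Maximum speed ≈ 35 m/s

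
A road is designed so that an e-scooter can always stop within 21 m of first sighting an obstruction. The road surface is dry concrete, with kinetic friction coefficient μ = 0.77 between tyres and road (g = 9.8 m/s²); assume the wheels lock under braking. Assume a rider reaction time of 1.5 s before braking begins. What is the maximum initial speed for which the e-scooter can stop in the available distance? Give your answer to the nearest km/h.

a = μg = 0.77 × 9.8 = 7.546 m/s².
Stopping distance: v·t_r + v²/(2a) = 21 with t_r = 1.5 s and a = 7.546 m/s².
So v² + 22.638 v − 316.93 = 0.
Positive root: v = −a·t_r + √((a·t_r)² + 2a·d) = −11.319 + √(128.120 + 316.93) = 9.7772 m/s.
9.7772 m/s × 3.6 = 35.198 km/h.

Maximum speed ≈ 35 km/h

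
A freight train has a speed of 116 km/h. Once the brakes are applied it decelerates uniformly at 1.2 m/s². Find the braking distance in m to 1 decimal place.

Braking distance ≈ 432.6 m

116 km/h ÷ 3.6 = 32.2222 m/s.
Braking distance = v²/(2a) = 32.2222² / (2 × 1.200) = 1038.270 / 2.400 = 432.613 m.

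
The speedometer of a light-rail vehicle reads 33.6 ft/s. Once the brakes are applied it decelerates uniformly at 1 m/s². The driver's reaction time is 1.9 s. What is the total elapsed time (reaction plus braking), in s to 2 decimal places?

Total time ≈ 12.14 s

33.6 ft/s × 0.3048 = 10.2413 m/s.
Braking time = v/a = 10.2413 / 1.000 = 10.241 s.
Total = 1.9 + 10.241 = 12.141 s.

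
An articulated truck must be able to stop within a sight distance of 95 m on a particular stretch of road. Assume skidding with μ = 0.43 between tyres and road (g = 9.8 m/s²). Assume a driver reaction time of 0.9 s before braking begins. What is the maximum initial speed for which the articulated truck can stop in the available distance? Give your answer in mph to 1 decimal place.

a = μg = 0.43 × 9.8 = 4.214 m/s².
Stopping distance: v·t_r + v²/(2a) = 95 with t_r = 0.9 s and a = 4.214 m/s².
So v² + 7.585 v − 800.66 = 0.
Positive root: v = −a·t_r + √((a·t_r)² + 2a·d) = −3.793 + √(14.387 + 800.66) = 24.7560 m/s.
24.7560 m/s ÷ 0.44704 = 55.378 mph.

Maximum speed ≈ 55.4 mph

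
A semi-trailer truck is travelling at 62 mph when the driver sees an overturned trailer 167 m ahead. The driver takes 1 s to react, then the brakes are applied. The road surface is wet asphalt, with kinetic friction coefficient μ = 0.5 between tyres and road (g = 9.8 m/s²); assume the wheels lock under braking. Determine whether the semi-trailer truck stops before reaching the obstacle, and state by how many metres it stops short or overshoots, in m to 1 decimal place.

62 mph × 0.44704 = 27.7165 m/s.
a = μg = 0.5 × 9.8 = 4.900 m/s².
Reaction distance = 27.7165 × 1 = 27.716 m.
Braking distance = v²/(2a) = 768.204 / 9.800 = 78.388 m.
Total stopping distance = 27.716 + 78.388 = 106.104 m, vs 167 m available — it stops with 167 − 106.104 = 60.896 m to spare.

Yes — it stops 60.9 m short of the obstacle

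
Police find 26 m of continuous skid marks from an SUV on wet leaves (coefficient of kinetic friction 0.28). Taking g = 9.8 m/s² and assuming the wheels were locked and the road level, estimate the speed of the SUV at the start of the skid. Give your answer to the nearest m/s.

Initial speed ≈ 12 m/s

Deceleration a = μg = 0.28 × 9.8 = 2.744 m/s².
v = √(2a·d) = √(2 × 2.744 × 26) = √142.688 = 11.9452 m/s.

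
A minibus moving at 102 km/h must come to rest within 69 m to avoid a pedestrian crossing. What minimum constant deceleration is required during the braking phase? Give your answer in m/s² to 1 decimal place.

Required deceleration ≈ 5.8 m/s²

102 km/h ÷ 3.6 = 28.3333 m/s.
v² = 2a·d ⇒ a = v²/(2d) = 28.3333² / (2 × 69.000) = 802.776 / 138.000 = 5.8172 m/s².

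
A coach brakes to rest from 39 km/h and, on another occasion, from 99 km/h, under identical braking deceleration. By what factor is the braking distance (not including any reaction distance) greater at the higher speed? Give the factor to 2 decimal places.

Braking distance d = v²/(2a), so with a fixed, d ∝ v².
Factor = (99/39)² = 2.5385² = 6.4440.

Factor ≈ 6.44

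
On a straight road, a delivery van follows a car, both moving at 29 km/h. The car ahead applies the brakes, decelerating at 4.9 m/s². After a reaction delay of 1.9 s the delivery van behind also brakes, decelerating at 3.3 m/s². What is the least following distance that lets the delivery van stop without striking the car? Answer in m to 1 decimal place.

Minimum gap ≈ 18.5 m

29 km/h ÷ 3.6 = 8.0556 m/s.
Leader travels v²/(2a_L) = 64.893 / 9.800 = 6.622 m before stopping.
Follower covers v·t_r = 8.0556 × 1.9 = 15.306 m while reacting, then v²/(2a_F) = 64.893 / 6.600 = 9.832 m while braking, for a total of 15.306 + 9.832 = 25.138 m.
Since a_F ≤ a_L and the follower starts braking later, the follower is never slower than the leader, so the closest approach is when both have stopped.
Minimum gap = 25.138 − 6.622 = 18.516 m.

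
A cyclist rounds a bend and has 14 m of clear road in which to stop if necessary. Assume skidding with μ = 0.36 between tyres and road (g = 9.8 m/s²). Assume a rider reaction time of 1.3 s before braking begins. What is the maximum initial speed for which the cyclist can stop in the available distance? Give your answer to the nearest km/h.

Maximum speed ≈ 23 km/h

a = μg = 0.36 × 9.8 = 3.528 m/s².
Stopping distance: v·t_r + v²/(2a) = 14 with t_r = 1.3 s and a = 3.528 m/s².
So v² + 9.173 v − 98.78 = 0.
Positive root: v = −a·t_r + √((a·t_r)² + 2a·d) = −4.586 + √(21.031 + 98.78) = 6.3598 m/s.
6.3598 m/s × 3.6 = 22.895 km/h.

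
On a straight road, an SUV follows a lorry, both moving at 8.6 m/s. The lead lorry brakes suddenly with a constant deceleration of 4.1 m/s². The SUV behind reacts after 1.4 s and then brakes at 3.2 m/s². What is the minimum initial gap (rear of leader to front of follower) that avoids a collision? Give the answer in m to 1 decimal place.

Leader travels v²/(2a_L) = 73.960 / 8.200 = 9.020 m before stopping.
Follower covers v·t_r = 8.6000 × 1.4 = 12.040 m while reacting, then v²/(2a_F) = 73.960 / 6.400 = 11.556 m while braking, for a total of 12.040 + 11.556 = 23.596 m.
Since a_F ≤ a_L and the follower starts braking later, the follower is never slower than the leader, so the closest approach is when both have stopped.
Minimum gap = 23.596 − 9.020 = 14.576 m.

Minimum gap ≈ 14.6 m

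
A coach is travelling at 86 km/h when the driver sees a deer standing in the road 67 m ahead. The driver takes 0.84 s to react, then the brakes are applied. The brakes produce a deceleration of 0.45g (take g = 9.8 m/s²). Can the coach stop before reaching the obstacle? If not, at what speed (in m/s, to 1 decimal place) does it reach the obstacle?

No — it strikes the obstacle at 12.5 m/s

86 km/h ÷ 3.6 = 23.8889 m/s.
a = 0.45 × 9.8 = 4.410 m/s².
Reaction distance = 23.8889 × 0.84 = 20.067 m.
Braking distance needed to stop: v²/(2a) = 570.680 / 8.820 = 64.703 m, so total needed = 20.067 + 64.703 = 84.770 m > 67 m — it cannot stop.
Distance remaining when braking begins: 67 − 20.067 = 46.933 m.
v² = v₀² − 2a·d = 570.680 − 2 × 4.410 × 46.933 = 156.731 m²/s².
v = √156.731 = 12.519 m/s.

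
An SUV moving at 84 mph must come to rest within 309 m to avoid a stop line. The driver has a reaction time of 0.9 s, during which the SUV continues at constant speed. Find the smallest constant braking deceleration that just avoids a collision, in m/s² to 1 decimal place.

84 mph × 0.44704 = 37.5514 m/s.
Distance covered during reaction = 37.5514 × 0.9 = 33.796 m.
Distance available for braking: 309 − 33.796 = 275.204 m.
v² = 2a·d ⇒ a = v²/(2d) = 37.5514² / (2 × 275.204) = 1410.108 / 550.408 = 2.5619 m/s².

Required deceleration ≈ 2.6 m/s²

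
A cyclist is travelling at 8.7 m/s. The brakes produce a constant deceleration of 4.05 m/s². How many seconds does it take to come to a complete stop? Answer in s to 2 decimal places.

Braking time = v/a = 8.7000 / 4.050 = 2.148 s.

Braking time ≈ 2.15 s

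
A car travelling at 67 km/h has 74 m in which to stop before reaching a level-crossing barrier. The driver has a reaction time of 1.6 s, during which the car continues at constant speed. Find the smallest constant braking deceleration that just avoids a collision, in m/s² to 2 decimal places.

Required deceleration ≈ 3.92 m/s²

67 km/h ÷ 3.6 = 18.6111 m/s.
Distance covered during reaction = 18.6111 × 1.6 = 29.778 m.
Distance available for braking: 74 − 29.778 = 44.222 m.
v² = 2a·d ⇒ a = v²/(2d) = 18.6111² / (2 × 44.222) = 346.373 / 88.444 = 3.9163 m/s².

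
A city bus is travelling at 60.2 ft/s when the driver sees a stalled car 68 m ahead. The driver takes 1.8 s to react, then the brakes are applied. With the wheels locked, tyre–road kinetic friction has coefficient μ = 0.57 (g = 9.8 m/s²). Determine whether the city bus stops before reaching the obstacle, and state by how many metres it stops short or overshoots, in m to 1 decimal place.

Yes — it stops 4.8 m short of the obstacle

60.2 ft/s × 0.3048 = 18.3490 m/s.
a = μg = 0.57 × 9.8 = 5.586 m/s².
Reaction distance = 18.3490 × 1.8 = 33.028 m.
Braking distance = v²/(2a) = 336.686 / 11.172 = 30.137 m.
Total stopping distance = 33.028 + 30.137 = 63.165 m, vs 68 m available — it stops with 68 − 63.165 = 4.835 m to spare.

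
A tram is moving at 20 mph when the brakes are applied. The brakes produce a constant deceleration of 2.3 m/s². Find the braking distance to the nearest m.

20 mph × 0.44704 = 8.9408 m/s.
Braking distance = v²/(2a) = 8.9408² / (2 × 2.300) = 79.938 / 4.600 = 17.378 m.

Braking distance ≈ 17 m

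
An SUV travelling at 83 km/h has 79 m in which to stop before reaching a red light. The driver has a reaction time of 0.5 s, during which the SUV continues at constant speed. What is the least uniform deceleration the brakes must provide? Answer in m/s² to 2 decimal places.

Required deceleration ≈ 3.94 m/s²

83 km/h ÷ 3.6 = 23.0556 m/s.
Distance covered during reaction = 23.0556 × 0.5 = 11.528 m.
Distance available for braking: 79 − 11.528 = 67.472 m.
v² = 2a·d ⇒ a = v²/(2d) = 23.0556² / (2 × 67.472) = 531.561 / 134.944 = 3.9391 m/s².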